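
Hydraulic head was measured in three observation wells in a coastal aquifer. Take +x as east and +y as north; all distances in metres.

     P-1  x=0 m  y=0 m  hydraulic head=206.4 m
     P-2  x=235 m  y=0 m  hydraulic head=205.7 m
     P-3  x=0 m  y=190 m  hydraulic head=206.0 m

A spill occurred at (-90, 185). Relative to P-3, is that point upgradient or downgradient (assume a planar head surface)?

upgradient

∂h/∂x = (205.7 − 206.4) / (235 − 0) = -0.002979
∂h/∂y = (206.0 − 206.4) / (190 − 0) = -0.002105
Head at (-90, 185) = 206.4 + (-0.002979)·(-90) + (-0.002105)·(185) = 206.28 m.
That is higher than the 206.0 m at P-3, so the point is upgradient.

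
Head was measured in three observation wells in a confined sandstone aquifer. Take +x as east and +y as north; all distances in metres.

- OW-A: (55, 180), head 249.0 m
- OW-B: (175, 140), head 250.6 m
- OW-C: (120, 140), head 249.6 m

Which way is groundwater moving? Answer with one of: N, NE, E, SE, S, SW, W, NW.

SW

Differences from OW-A: to OW-B (Δx, Δy, Δh) = (120, -40, +1.6); to OW-C = (65, -40, +0.6).
Determinant of the coordinate differences = 120·(-40) − 65·(-40) = -2200.
∂h/∂x = [(+1.6)·(-40) − (+0.6)·(-40)] / -2200 = +0.01818
∂h/∂y = [120·(+0.6) − 65·(+1.6)] / -2200 = +0.01455
Flow = −∇h = (-0.01818 east, -0.01455 north), which points southwest.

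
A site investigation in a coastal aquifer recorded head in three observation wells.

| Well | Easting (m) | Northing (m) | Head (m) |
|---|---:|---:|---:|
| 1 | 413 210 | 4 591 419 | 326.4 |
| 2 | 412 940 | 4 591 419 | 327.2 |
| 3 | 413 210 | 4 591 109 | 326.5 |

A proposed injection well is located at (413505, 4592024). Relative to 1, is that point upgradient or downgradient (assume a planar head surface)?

downgradient

∂h/∂x = (327.2 − 326.4) / (412940 − 413210) = -0.002963
∂h/∂y = (326.5 − 326.4) / (4591109 − 4591419) = -0.0003226
Head at (413505, 4592024) = 326.4 + (-0.002963)·(295) + (-0.0003226)·(605) = 325.33 m.
That is lower than the 326.4 m at 1, so the point is downgradient.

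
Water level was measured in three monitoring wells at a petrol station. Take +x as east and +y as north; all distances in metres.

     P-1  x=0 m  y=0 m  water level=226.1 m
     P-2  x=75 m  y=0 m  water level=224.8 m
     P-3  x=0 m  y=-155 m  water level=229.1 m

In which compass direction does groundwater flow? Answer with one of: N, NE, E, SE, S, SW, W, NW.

∂h/∂x = (224.8 − 226.1) / (75 − 0) = -0.01733
∂h/∂y = (229.1 − 226.1) / (-155 − 0) = -0.01935
Flow = −∇h = (+0.01733 east, +0.01935 north), which points northeast.

NE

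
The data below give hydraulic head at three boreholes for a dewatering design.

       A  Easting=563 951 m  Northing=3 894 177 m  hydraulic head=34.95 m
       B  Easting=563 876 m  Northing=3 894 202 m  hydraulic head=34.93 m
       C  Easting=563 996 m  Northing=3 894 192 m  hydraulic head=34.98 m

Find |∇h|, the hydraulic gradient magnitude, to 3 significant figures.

Taking A as reference: B−A = (-75, 25, -0.02); C−A = (45, 15, +0.03).
Solve a·Δx + b·Δy = Δh: det = (-75)·15 − 45·25 = -2250.
∂h/∂x = [(-0.02)·15 − (+0.03)·25] / -2250 = +0.0004667
∂h/∂y = [(-75)·(+0.03) − 45·(-0.02)] / -2250 = +0.0006000
|∇h| = √(0.0004667² + 0.0006000²) = 0.0007601

0.000760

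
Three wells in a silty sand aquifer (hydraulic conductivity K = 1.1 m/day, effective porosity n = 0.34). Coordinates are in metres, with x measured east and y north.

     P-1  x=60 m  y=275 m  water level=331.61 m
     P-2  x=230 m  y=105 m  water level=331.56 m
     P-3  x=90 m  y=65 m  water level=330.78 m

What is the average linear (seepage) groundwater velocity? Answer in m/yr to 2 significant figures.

7.4 m/yr

Differences from P-1: to P-2 (Δx, Δy, Δh) = (170, -170, -0.05); to P-3 = (30, -210, -0.83).
Solve a·Δx + b·Δy = Δh: det = 170·(-210) − 30·(-170) = -30600.
∂h/∂x = [(-0.05)·(-210) − (-0.83)·(-170)] / -30600 = +0.004268
∂h/∂y = [170·(-0.83) − 30·(-0.05)] / -30600 = +0.004562
|∇h| = √(0.004268² + 0.004562²) = 0.006247
Seepage velocity v = K·i/n = 1.1 × 0.006247 / 0.34 = 0.02021 m/day = 7.382 m/yr.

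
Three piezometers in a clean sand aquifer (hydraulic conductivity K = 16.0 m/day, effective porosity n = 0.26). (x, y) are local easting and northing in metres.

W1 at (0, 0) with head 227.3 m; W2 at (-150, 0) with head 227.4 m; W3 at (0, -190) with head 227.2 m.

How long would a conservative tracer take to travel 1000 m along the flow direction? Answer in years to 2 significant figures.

∂h/∂x = (227.4 − 227.3) / (-150 − 0) = -0.0006667
∂h/∂y = (227.2 − 227.3) / (-190 − 0) = +0.0005263
|∇h| = √(-0.0006667² + 0.0005263²) = 0.0008494
Seepage velocity v = K·i/n = 16.0 × 0.0008494 / 0.26 = 0.05227 m/day.
t = 1000 / 0.05227 = 1.913e+04 days = 52.4 years.

52 years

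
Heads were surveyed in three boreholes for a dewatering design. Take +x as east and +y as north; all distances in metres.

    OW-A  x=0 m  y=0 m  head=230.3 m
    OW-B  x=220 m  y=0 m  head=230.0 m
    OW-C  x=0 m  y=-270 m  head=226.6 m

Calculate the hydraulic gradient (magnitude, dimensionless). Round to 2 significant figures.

∂h/∂x = (230.0 − 230.3) / (220 − 0) = -0.001364
∂h/∂y = (226.6 − 230.3) / (-270 − 0) = +0.01370
|∇h| = √(-0.001364² + 0.01370²) = 0.01377

0.014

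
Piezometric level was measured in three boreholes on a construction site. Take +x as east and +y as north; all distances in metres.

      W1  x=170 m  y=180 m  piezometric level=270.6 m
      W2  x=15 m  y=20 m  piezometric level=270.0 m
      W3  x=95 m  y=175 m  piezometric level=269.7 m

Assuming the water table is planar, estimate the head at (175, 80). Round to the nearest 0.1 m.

Taking W1 as reference: W2−W1 = (-155, -160, -0.6); W3−W1 = (-75, -5, -0.9).
Solve a·Δx + b·Δy = Δh: det = (-155)·(-5) − (-75)·(-160) = -11225.
∂h/∂x = [(-0.6)·(-5) − (-0.9)·(-160)] / -11225 = +0.01256
∂h/∂y = [(-155)·(-0.9) − (-75)·(-0.6)] / -11225 = -0.008419
h(175, 80) = 270.6 + (+0.01256)·(5) + (-0.008419)·(-100) = 270.6 +0.063 +0.842 = 271.505 m.

271.5 m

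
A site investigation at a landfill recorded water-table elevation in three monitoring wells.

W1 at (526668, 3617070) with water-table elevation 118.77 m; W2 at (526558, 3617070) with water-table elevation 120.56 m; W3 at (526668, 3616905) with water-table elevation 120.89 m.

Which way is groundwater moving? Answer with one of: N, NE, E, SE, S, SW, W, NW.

NE

∂h/∂x = (120.56 − 118.77) / (526558 − 526668) = -0.01627
∂h/∂y = (120.89 − 118.77) / (3616905 − 3617070) = -0.01285
Flow = −∇h = (+0.01627 east, +0.01285 north), which points northeast.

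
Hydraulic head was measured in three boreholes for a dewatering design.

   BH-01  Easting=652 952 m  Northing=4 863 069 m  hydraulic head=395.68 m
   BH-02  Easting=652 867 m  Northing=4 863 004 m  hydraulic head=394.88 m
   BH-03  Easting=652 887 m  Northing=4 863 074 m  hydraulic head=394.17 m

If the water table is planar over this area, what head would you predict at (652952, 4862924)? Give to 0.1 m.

With h = a·x + b·y + c and BH-01 as origin, the differences give:
  (-85)·a + (-65)·b = -0.80
  (-65)·a + 5·b = -1.51
Eliminate b (×5 and ×(-65), subtract): -4650·a = -102.150 → a = ∂h/∂x = +0.02197
Back-substitute: b = ∂h/∂y = -0.01642.
h(652952, 4862924) = 395.68 + (+0.02197)·(0) + (-0.01642)·(-145) = 395.68 +0.000 +2.381 = 398.061 m.

398.1 m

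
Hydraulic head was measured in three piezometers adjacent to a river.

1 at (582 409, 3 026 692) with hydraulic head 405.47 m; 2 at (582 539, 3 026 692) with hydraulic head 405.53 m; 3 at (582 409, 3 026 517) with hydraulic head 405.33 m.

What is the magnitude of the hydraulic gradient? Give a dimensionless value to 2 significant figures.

0.00092

∂h/∂x = (405.53 − 405.47) / (582539 − 582409) = +0.0004615
∂h/∂y = (405.33 − 405.47) / (3026517 − 3026692) = +0.0008000
|∇h| = √(0.0004615² + 0.0008000²) = 0.0009236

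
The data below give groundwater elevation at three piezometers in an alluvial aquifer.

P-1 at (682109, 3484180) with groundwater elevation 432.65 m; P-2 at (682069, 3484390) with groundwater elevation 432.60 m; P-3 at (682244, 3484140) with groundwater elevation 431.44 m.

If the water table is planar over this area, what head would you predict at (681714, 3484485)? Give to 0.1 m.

Taking P-1 as reference: P-2−P-1 = (-40, 210, -0.05); P-3−P-1 = (135, -40, -1.21).
Determinant of the coordinate differences = (-40)·(-40) − 135·210 = -26750.
∂h/∂x = [(-0.05)·(-40) − (-1.21)·210] / -26750 = -0.009574
∂h/∂y = [(-40)·(-1.21) − 135·(-0.05)] / -26750 = -0.002062
h(681714, 3484485) = 432.65 + (-0.009574)·(-395) + (-0.002062)·(305) = 432.65 +3.782 -0.629 = 435.803 m.

435.8 m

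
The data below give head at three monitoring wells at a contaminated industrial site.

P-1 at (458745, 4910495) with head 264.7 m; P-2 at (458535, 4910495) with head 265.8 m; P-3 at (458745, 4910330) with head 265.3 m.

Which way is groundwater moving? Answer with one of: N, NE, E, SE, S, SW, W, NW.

∂h/∂x = (265.8 − 264.7) / (458535 − 458745) = -0.005238
∂h/∂y = (265.3 − 264.7) / (4910330 − 4910495) = -0.003636
Flow = −∇h = (+0.005238 east, +0.003636 north), which points northeast.

NE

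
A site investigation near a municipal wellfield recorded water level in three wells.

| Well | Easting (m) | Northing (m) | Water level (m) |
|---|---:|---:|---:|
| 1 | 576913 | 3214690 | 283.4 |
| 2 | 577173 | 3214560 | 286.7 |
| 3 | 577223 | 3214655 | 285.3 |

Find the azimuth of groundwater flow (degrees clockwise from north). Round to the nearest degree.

346°

Differences from 1: to 2 (Δx, Δy, Δh) = (260, -130, +3.3); to 3 = (310, -35, +1.9).
Solve a·Δx + b·Δy = Δh: det = 260·(-35) − 310·(-130) = 31200.
∂h/∂x = [(+3.3)·(-35) − (+1.9)·(-130)] / 31200 = +0.004215
∂h/∂y = [260·(+1.9) − 310·(+3.3)] / 31200 = -0.01696
Flow direction (−∇h) has components (-0.004215 E, +0.01696 N).
Azimuth = atan2(E, N) = atan2(-0.004215, +0.01696) = 346.0° ≈ 346°.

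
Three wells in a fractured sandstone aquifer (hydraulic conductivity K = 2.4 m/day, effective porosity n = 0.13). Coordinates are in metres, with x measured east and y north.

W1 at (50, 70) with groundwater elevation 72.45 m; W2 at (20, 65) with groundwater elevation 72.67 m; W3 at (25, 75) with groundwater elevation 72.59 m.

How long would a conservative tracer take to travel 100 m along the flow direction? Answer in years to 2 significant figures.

1.8 years

Three-point gradient (reference W1): Δ to W2 = (-30, -5, +0.22), Δ to W3 = (-25, 5, +0.14).
∂h/∂x = -0.006545, ∂h/∂y = -0.004727 (det = -275).
|∇h| = √(-0.006545² + -0.004727²) = 0.008074
Seepage velocity v = K·i/n = 2.4 × 0.008074 / 0.13 = 0.1491 m/day.
t = 100 / 0.1491 = 670.7 days = 1.84 years.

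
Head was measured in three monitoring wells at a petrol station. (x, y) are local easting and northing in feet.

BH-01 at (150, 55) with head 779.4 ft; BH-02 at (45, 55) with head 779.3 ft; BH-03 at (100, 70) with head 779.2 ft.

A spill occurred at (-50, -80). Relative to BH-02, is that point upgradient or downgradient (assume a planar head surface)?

upgradient

Taking BH-01 as reference: BH-02−BH-01 = (-105, 0, -0.1); BH-03−BH-01 = (-50, 15, -0.2).
Solve a·Δx + b·Δy = Δh: det = (-105)·15 − (-50)·0 = -1575.
∂h/∂x = [(-0.1)·15 − (-0.2)·0] / -1575 = +0.0009524
∂h/∂y = [(-105)·(-0.2) − (-50)·(-0.1)] / -1575 = -0.01016
Head at (-50, -80) = 779.4 + (+0.0009524)·(-200) + (-0.01016)·(-135) = 780.58 ft.
That is higher than the 779.3 ft at BH-02, so the point is upgradient.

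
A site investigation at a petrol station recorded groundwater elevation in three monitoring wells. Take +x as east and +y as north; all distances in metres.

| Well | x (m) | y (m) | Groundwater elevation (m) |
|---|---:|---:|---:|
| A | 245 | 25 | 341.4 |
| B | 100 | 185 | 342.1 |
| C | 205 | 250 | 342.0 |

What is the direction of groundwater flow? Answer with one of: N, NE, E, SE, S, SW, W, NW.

Differences from A: to B (Δx, Δy, Δh) = (-145, 160, +0.7); to C = (-40, 225, +0.6).
Solve a·Δx + b·Δy = Δh: det = (-145)·225 − (-40)·160 = -26225.
∂h/∂x = [(+0.7)·225 − (+0.6)·160] / -26225 = -0.002345
∂h/∂y = [(-145)·(+0.6) − (-40)·(+0.7)] / -26225 = +0.002250
Flow = −∇h = (+0.002345 east, -0.002250 north), which points southeast.

SE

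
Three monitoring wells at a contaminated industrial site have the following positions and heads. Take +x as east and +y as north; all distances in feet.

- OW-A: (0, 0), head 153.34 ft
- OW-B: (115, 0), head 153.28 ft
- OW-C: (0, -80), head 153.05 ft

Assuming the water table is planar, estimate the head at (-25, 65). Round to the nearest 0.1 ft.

153.6 ft

∂h/∂x = (153.28 − 153.34) / (115 − 0) = -0.0005217
∂h/∂y = (153.05 − 153.34) / (-80 − 0) = +0.003625
h(-25, 65) = 153.34 + (-0.0005217)·(-25) + (+0.003625)·(65) = 153.34 +0.013 +0.236 = 153.589 ft.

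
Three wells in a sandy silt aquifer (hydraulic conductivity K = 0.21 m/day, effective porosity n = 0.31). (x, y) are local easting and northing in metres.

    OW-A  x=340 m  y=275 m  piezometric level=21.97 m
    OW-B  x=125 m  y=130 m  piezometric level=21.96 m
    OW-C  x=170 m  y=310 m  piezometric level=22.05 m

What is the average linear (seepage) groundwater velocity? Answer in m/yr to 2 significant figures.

0.17 m/yr

Differences from OW-A: to OW-B (Δx, Δy, Δh) = (-215, -145, -0.01); to OW-C = (-170, 35, +0.08).
Solve a·Δx + b·Δy = Δh: det = (-215)·35 − (-170)·(-145) = -32175.
∂h/∂x = [(-0.01)·35 − (+0.08)·(-145)] / -32175 = -0.0003497
∂h/∂y = [(-215)·(+0.08) − (-170)·(-0.01)] / -32175 = +0.0005874
|∇h| = √(-0.0003497² + 0.0005874²) = 0.0006836
Seepage velocity v = K·i/n = 0.21 × 0.0006836 / 0.31 = 0.0004631 m/day = 0.1691 m/yr.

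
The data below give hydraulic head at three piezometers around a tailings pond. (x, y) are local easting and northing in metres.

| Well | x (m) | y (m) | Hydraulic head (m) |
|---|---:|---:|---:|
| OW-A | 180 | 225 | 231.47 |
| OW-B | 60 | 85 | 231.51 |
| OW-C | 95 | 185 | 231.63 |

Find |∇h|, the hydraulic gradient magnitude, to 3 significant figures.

With h = a·x + b·y + c and OW-A as origin, the differences give:
  (-120)·a + (-140)·b = +0.04
  (-85)·a + (-40)·b = +0.16
Eliminate b (×(-40) and ×(-140), subtract): -7100·a = 20.800 → a = ∂h/∂x = -0.002930
Back-substitute: b = ∂h/∂y = +0.002225.
|∇h| = √(-0.002930² + 0.002225²) = 0.003679

0.00368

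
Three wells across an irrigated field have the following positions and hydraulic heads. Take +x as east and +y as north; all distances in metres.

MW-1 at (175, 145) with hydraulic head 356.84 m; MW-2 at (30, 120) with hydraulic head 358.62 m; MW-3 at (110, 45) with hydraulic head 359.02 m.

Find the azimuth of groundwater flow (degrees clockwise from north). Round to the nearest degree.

032°

Differences from MW-1: to MW-2 (Δx, Δy, Δh) = (-145, -25, +1.78); to MW-3 = (-65, -100, +2.18).
Solve a·Δx + b·Δy = Δh: det = (-145)·(-100) − (-65)·(-25) = 12875.
∂h/∂x = [(+1.78)·(-100) − (+2.18)·(-25)] / 12875 = -0.009592
∂h/∂y = [(-145)·(+2.18) − (-65)·(+1.78)] / 12875 = -0.01557
Flow direction (−∇h) has components (+0.009592 E, +0.01557 N).
Azimuth = atan2(E, N) = atan2(+0.009592, +0.01557) = 31.6° ≈ 032°.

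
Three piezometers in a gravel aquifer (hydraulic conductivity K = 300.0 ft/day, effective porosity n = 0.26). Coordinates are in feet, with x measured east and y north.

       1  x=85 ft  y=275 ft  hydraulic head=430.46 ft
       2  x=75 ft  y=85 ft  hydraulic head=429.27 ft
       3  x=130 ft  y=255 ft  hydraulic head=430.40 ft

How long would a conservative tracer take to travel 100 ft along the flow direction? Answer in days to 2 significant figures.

14 days

With h = a·x + b·y + c and 1 as origin, the differences give:
  (-10)·a + (-190)·b = -1.19
  45·a + (-20)·b = -0.06
Eliminate b (×(-20) and ×(-190), subtract): 8750·a = 12.400 → a = ∂h/∂x = +0.001417
Back-substitute: b = ∂h/∂y = +0.006189.
|∇h| = √(0.001417² + 0.006189²) = 0.006349
Seepage velocity v = K·i/n = 300.0 × 0.006349 / 0.26 = 7.326 ft/day.
t = 100 / 7.326 = 13.65 days.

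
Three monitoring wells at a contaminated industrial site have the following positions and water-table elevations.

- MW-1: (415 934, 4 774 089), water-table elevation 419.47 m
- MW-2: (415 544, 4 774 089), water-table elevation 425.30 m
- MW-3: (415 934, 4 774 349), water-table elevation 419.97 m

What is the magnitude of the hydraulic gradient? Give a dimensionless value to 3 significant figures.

0.0151

∂h/∂x = (425.30 − 419.47) / (415544 − 415934) = -0.01495
∂h/∂y = (419.97 − 419.47) / (4774349 − 4774089) = +0.001923
|∇h| = √(-0.01495² + 0.001923²) = 0.01507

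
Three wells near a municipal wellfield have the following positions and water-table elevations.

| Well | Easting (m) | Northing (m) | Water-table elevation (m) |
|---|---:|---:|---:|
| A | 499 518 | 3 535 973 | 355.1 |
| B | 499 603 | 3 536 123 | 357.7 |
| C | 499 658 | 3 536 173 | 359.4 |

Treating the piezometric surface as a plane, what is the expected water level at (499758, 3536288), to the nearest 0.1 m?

Taking A as reference: B−A = (85, 150, +2.6); C−A = (140, 200, +4.3).
Determinant of the coordinate differences = 85·200 − 140·150 = -4000.
∂h/∂x = [(+2.6)·200 − (+4.3)·150] / -4000 = +0.03125
∂h/∂y = [85·(+4.3) − 140·(+2.6)] / -4000 = -0.0003750
h(499758, 3536288) = 355.1 + (+0.03125)·(240) + (-0.0003750)·(315) = 355.1 +7.500 -0.118 = 362.482 m.

362.5 m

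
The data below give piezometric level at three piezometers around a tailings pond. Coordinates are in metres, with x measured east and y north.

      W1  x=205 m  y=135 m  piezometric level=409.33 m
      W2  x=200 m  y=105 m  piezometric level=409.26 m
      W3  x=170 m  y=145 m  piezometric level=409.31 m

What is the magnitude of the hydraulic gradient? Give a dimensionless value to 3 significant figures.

0.00244

Differences from W1: to W2 (Δx, Δy, Δh) = (-5, -30, -0.07); to W3 = (-35, 10, -0.02).
Solve a·Δx + b·Δy = Δh: det = (-5)·10 − (-35)·(-30) = -1100.
∂h/∂x = [(-0.07)·10 − (-0.02)·(-30)] / -1100 = +0.001182
∂h/∂y = [(-5)·(-0.02) − (-35)·(-0.07)] / -1100 = +0.002136
|∇h| = √(0.001182² + 0.002136²) = 0.002441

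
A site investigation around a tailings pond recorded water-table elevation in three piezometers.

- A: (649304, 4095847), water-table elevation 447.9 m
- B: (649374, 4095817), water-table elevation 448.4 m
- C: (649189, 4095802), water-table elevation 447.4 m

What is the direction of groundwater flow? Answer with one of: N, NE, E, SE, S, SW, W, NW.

NW

Taking A as reference: B−A = (70, -30, +0.5); C−A = (-115, -45, -0.5).
Solve a·Δx + b·Δy = Δh: det = 70·(-45) − (-115)·(-30) = -6600.
∂h/∂x = [(+0.5)·(-45) − (-0.5)·(-30)] / -6600 = +0.005682
∂h/∂y = [70·(-0.5) − (-115)·(+0.5)] / -6600 = -0.003409
Flow = −∇h = (-0.005682 east, +0.003409 north), which points northwest.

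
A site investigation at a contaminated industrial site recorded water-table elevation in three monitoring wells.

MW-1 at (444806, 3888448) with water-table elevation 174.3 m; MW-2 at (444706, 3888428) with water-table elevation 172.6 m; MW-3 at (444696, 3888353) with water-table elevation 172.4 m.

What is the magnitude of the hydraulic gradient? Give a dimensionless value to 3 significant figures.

With h = a·x + b·y + c and MW-1 as origin, the differences give:
  (-100)·a + (-20)·b = -1.7
  (-110)·a + (-95)·b = -1.9
Eliminate b (×(-95) and ×(-20), subtract): 7300·a = 123.50 → a = ∂h/∂x = +0.01692
Back-substitute: b = ∂h/∂y = +0.0004110.
|∇h| = √(0.01692² + 0.0004110²) = 0.01692

0.0169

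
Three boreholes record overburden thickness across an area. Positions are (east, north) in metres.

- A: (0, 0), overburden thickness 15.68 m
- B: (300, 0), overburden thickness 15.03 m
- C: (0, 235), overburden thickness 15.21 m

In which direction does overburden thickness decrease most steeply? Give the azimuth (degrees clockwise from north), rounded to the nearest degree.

047°

∂d/∂x = (15.03 − 15.68) / (300 − 0) = -0.002167
∂d/∂y = (15.21 − 15.68) / (235 − 0) = -0.002000
Steepest decrease is along −∇f: components (+0.002167 E, +0.002000 N).
Azimuth = atan2(+0.002167, +0.002000) = 47.3° ≈ 047°.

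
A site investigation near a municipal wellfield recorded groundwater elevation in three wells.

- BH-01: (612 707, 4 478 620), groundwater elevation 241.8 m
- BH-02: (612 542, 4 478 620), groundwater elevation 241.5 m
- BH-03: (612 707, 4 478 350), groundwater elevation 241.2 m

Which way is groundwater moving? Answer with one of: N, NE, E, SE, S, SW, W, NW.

∂h/∂x = (241.5 − 241.8) / (612542 − 612707) = +0.001818
∂h/∂y = (241.2 − 241.8) / (4478350 − 4478620) = +0.002222
Flow = −∇h = (-0.001818 east, -0.002222 north), which points southwest.

SW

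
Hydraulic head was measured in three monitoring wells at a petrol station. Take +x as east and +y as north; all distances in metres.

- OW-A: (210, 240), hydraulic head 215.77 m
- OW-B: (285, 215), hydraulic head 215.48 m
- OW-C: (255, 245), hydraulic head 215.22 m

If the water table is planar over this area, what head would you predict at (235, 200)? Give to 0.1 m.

With h = a·x + b·y + c and OW-A as origin, the differences give:
  75·a + (-25)·b = -0.29
  45·a + 5·b = -0.55
Eliminate b (×5 and ×(-25), subtract): 1500·a = -15.200 → a = ∂h/∂x = -0.01013
Back-substitute: b = ∂h/∂y = -0.01880.
h(235, 200) = 215.77 + (-0.01013)·(25) + (-0.01880)·(-40) = 215.77 -0.253 +0.752 = 216.269 m.

216.3 m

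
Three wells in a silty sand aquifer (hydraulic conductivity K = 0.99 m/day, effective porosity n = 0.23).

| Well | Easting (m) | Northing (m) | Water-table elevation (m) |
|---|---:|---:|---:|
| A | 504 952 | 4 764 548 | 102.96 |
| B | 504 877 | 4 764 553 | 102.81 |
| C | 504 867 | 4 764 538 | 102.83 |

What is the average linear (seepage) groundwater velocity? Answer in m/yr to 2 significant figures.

Differences from A: to B (Δx, Δy, Δh) = (-75, 5, -0.15); to C = (-85, -10, -0.13).
Solve a·Δx + b·Δy = Δh: det = (-75)·(-10) − (-85)·5 = 1175.
∂h/∂x = [(-0.15)·(-10) − (-0.13)·5] / 1175 = +0.001830
∂h/∂y = [(-75)·(-0.13) − (-85)·(-0.15)] / 1175 = -0.002553
|∇h| = √(0.001830² + -0.002553²) = 0.003141
Seepage velocity v = K·i/n = 0.99 × 0.003141 / 0.23 = 0.01352 m/day = 4.938 m/yr.

4.9 m/yr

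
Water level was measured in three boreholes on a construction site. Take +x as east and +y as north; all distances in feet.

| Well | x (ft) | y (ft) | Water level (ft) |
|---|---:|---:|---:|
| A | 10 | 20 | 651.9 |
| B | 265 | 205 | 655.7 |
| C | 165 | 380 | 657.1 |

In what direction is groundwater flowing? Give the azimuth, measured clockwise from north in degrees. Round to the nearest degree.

209°

Differences from A: to B (Δx, Δy, Δh) = (255, 185, +3.8); to C = (155, 360, +5.2).
Determinant of the coordinate differences = 255·360 − 155·185 = 63125.
∂h/∂x = [(+3.8)·360 − (+5.2)·185] / 63125 = +0.006432
∂h/∂y = [255·(+5.2) − 155·(+3.8)] / 63125 = +0.01168
Flow direction (−∇h) has components (-0.006432 E, -0.01168 N).
Azimuth = atan2(E, N) = atan2(-0.006432, -0.01168) = 208.8° ≈ 209°.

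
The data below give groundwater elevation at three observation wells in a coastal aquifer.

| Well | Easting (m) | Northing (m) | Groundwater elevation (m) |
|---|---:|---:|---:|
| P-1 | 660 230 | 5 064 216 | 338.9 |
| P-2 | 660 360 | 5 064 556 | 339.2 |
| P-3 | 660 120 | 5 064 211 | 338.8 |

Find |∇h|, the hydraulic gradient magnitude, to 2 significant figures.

0.0010

Differences from P-1: to P-2 (Δx, Δy, Δh) = (130, 340, +0.3); to P-3 = (-110, -5, -0.1).
Determinant of the coordinate differences = 130·(-5) − (-110)·340 = 36750.
∂h/∂x = [(+0.3)·(-5) − (-0.1)·340] / 36750 = +0.0008844
∂h/∂y = [130·(-0.1) − (-110)·(+0.3)] / 36750 = +0.0005442
|∇h| = √(0.0008844² + 0.0005442²) = 0.001038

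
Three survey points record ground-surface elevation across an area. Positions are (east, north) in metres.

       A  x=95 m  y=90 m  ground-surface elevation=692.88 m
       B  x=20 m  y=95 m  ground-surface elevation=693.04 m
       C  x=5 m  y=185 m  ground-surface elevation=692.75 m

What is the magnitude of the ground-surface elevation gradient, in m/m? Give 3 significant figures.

Taking A as reference: B−A = (-75, 5, +0.16); C−A = (-90, 95, -0.13).
Determinant of the coordinate differences = (-75)·95 − (-90)·5 = -6675.
∂z/∂x = [(+0.16)·95 − (-0.13)·5] / -6675 = -0.002375
∂z/∂y = [(-75)·(-0.13) − (-90)·(+0.16)] / -6675 = -0.003618
|∇f| = √(-0.002375² + -0.003618²) = 0.004328 m/m

0.00433 m/m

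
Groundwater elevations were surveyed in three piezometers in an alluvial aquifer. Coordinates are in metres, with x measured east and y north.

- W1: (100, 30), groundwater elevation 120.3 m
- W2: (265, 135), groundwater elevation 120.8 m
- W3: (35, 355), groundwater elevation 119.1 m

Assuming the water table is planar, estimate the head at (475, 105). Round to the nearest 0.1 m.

With h = a·x + b·y + c and W1 as origin, the differences give:
  165·a + 105·b = +0.5
  (-65)·a + 325·b = -1.2
Eliminate b (×325 and ×105, subtract): 60450·a = 288.50 → a = ∂h/∂x = +0.004773
Back-substitute: b = ∂h/∂y = -0.002738.
h(475, 105) = 120.3 + (+0.004773)·(375) + (-0.002738)·(75) = 120.3 +1.790 -0.205 = 121.884 m.

121.9 m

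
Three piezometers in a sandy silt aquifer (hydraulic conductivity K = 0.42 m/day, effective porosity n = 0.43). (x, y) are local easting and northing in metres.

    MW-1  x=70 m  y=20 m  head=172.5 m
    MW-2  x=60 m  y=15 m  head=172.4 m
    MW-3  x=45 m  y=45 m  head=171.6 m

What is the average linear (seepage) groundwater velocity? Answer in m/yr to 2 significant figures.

9.1 m/yr

With h = a·x + b·y + c and MW-1 as origin, the differences give:
  (-10)·a + (-5)·b = -0.1
  (-25)·a + 25·b = -0.9
Eliminate b (×25 and ×(-5), subtract): -375·a = -7.00 → a = ∂h/∂x = +0.01867
Back-substitute: b = ∂h/∂y = -0.01733.
|∇h| = √(0.01867² + -0.01733²) = 0.02547
Seepage velocity v = K·i/n = 0.42 × 0.02547 / 0.43 = 0.02488 m/day = 9.087 m/yr.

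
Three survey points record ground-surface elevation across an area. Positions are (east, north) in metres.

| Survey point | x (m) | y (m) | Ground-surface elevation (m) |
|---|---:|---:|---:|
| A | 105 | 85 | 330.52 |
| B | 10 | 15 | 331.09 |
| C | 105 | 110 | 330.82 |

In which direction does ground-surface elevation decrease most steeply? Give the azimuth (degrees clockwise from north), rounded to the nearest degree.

Differences from A: to B (Δx, Δy, Δh) = (-95, -70, +0.57); to C = (0, 25, +0.30).
Determinant of the coordinate differences = (-95)·25 − 0·(-70) = -2375.
∂z/∂x = [(+0.57)·25 − (+0.30)·(-70)] / -2375 = -0.01484
∂z/∂y = [(-95)·(+0.30) − 0·(+0.57)] / -2375 = +0.01200
Steepest decrease is along −∇f: components (+0.01484 E, -0.01200 N).
Azimuth = atan2(+0.01484, -0.01200) = 129.0° ≈ 129°.

129°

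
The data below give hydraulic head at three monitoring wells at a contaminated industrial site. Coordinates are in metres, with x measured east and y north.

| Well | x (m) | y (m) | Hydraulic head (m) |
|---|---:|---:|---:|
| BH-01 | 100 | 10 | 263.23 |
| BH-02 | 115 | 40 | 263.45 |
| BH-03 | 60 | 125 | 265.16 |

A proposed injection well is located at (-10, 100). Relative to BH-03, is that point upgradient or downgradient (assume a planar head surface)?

With h = a·x + b·y + c and BH-01 as origin, the differences give:
  15·a + 30·b = +0.22
  (-40)·a + 115·b = +1.93
Eliminate b (×115 and ×30, subtract): 2925·a = -32.600 → a = ∂h/∂x = -0.01115
Back-substitute: b = ∂h/∂y = +0.01291.
Head at (-10, 100) = 263.23 + (-0.01115)·(-110) + (+0.01291)·(90) = 265.62 m.
That is higher than the 265.16 m at BH-03, so the point is upgradient.

upgradient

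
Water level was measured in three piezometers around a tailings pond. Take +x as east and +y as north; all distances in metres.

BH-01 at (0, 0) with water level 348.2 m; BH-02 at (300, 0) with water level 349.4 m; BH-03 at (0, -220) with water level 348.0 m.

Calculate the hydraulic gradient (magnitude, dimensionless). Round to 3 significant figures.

0.00410

∂h/∂x = (349.4 − 348.2) / (300 − 0) = +0.004000
∂h/∂y = (348.0 − 348.2) / (-220 − 0) = +0.0009091
|∇h| = √(0.004000² + 0.0009091²) = 0.004102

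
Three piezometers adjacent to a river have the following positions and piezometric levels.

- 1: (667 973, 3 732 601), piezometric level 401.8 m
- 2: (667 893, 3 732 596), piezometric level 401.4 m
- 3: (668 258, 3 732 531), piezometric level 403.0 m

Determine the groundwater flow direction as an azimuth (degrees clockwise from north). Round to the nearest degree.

Differences from 1: to 2 (Δx, Δy, Δh) = (-80, -5, -0.4); to 3 = (285, -70, +1.2).
Solve a·Δx + b·Δy = Δh: det = (-80)·(-70) − 285·(-5) = 7025.
∂h/∂x = [(-0.4)·(-70) − (+1.2)·(-5)] / 7025 = +0.004840
∂h/∂y = [(-80)·(+1.2) − 285·(-0.4)] / 7025 = +0.002562
Flow direction (−∇h) has components (-0.004840 E, -0.002562 N).
Azimuth = atan2(E, N) = atan2(-0.004840, -0.002562) = 242.1° ≈ 242°.

242°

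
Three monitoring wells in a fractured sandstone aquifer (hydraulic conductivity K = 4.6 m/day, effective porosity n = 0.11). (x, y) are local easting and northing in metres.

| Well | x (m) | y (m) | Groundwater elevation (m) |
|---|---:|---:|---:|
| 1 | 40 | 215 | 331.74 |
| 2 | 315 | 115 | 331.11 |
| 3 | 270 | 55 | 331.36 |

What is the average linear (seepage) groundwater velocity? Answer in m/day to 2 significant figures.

Taking 1 as reference: 2−1 = (275, -100, -0.63); 3−1 = (230, -160, -0.38).
Determinant of the coordinate differences = 275·(-160) − 230·(-100) = -21000.
∂h/∂x = [(-0.63)·(-160) − (-0.38)·(-100)] / -21000 = -0.002990
∂h/∂y = [275·(-0.38) − 230·(-0.63)] / -21000 = -0.001924
|∇h| = √(-0.002990² + -0.001924²) = 0.003556
Seepage velocity v = K·i/n = 4.6 × 0.003556 / 0.11 = 0.1487 m/day.

0.15 m/day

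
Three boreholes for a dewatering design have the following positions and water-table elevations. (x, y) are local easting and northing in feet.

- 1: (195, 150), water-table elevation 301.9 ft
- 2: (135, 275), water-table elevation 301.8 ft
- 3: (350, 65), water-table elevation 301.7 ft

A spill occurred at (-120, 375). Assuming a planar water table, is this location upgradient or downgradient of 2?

With h = a·x + b·y + c and 1 as origin, the differences give:
  (-60)·a + 125·b = -0.1
  155·a + (-85)·b = -0.2
Eliminate b (×(-85) and ×125, subtract): -14275·a = 33.50 → a = ∂h/∂x = -0.002347
Back-substitute: b = ∂h/∂y = -0.001926.
Head at (-120, 375) = 301.9 + (-0.002347)·(-315) + (-0.001926)·(225) = 302.21 ft.
That is higher than the 301.8 ft at 2, so the point is upgradient.

upgradient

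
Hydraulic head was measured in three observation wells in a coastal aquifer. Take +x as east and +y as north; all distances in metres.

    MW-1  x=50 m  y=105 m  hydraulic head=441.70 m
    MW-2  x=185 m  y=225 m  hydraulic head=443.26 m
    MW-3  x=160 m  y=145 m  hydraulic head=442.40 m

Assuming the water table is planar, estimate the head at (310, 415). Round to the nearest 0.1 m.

445.5 m

With h = a·x + b·y + c and MW-1 as origin, the differences give:
  135·a + 120·b = +1.56
  110·a + 40·b = +0.70
Eliminate b (×40 and ×120, subtract): -7800·a = -21.600 → a = ∂h/∂x = +0.002769
Back-substitute: b = ∂h/∂y = +0.009885.
h(310, 415) = 441.70 + (+0.002769)·(260) + (+0.009885)·(310) = 441.70 +0.720 +3.064 = 445.484 m.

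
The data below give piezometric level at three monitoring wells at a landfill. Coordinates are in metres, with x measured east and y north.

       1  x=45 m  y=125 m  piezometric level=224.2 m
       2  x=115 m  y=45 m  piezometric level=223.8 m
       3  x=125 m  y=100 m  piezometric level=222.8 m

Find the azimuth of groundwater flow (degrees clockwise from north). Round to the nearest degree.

057°

With h = a·x + b·y + c and 1 as origin, the differences give:
  70·a + (-80)·b = -0.4
  80·a + (-25)·b = -1.4
Eliminate b (×(-25) and ×(-80), subtract): 4650·a = -102.00 → a = ∂h/∂x = -0.02194
Back-substitute: b = ∂h/∂y = -0.01419.
Flow direction (−∇h) has components (+0.02194 E, +0.01419 N).
Azimuth = atan2(E, N) = atan2(+0.02194, +0.01419) = 57.1° ≈ 057°.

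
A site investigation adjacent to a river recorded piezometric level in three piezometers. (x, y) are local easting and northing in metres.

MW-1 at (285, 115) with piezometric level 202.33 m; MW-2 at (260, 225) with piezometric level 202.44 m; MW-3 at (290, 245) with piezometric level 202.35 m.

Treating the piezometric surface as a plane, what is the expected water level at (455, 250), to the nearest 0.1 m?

Differences from MW-1: to MW-2 (Δx, Δy, Δh) = (-25, 110, +0.11); to MW-3 = (5, 130, +0.02).
Determinant of the coordinate differences = (-25)·130 − 5·110 = -3800.
∂h/∂x = [(+0.11)·130 − (+0.02)·110] / -3800 = -0.003184
∂h/∂y = [(-25)·(+0.02) − 5·(+0.11)] / -3800 = +0.0002763
h(455, 250) = 202.33 + (-0.003184)·(170) + (+0.0002763)·(135) = 202.33 -0.541 +0.037 = 201.826 m.

201.8 m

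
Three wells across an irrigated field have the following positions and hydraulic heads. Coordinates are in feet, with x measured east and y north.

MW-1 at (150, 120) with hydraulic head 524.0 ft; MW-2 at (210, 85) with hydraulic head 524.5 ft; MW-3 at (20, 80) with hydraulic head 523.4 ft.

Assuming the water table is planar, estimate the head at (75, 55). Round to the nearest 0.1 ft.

With h = a·x + b·y + c and MW-1 as origin, the differences give:
  60·a + (-35)·b = +0.5
  (-130)·a + (-40)·b = -0.6
Eliminate b (×(-40) and ×(-35), subtract): -6950·a = -41.00 → a = ∂h/∂x = +0.005899
Back-substitute: b = ∂h/∂y = -0.004173.
h(75, 55) = 524.0 + (+0.005899)·(-75) + (-0.004173)·(-65) = 524.0 -0.442 +0.271 = 523.829 ft.

523.8 ft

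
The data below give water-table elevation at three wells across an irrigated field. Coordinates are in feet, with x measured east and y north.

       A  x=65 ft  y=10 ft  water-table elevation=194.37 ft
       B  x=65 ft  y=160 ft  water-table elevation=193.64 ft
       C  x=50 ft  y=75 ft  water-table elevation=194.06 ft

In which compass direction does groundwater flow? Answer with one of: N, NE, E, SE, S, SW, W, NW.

With h = a·x + b·y + c and A as origin, the differences give:
  0·a + 150·b = -0.73
  (-15)·a + 65·b = -0.31
Eliminate b (×65 and ×150, subtract): 2250·a = -0.950 → a = ∂h/∂x = -0.0004222
Back-substitute: b = ∂h/∂y = -0.004867.
Flow = −∇h = (+0.0004222 east, +0.004867 north), which points north.

N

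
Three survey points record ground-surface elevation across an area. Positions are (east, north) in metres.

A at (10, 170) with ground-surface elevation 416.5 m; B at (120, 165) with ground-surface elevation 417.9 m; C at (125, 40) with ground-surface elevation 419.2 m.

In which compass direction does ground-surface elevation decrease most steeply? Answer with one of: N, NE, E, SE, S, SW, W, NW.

Three-point gradient (reference A): Δ to B = (110, -5, +1.4), Δ to C = (115, -130, +2.7).
∂z/∂x = +0.01228, ∂z/∂y = -0.009909 (det = -13725).
Steepest decrease is along −∇f = (-0.01228 E, +0.009909 N) → northwest.

NW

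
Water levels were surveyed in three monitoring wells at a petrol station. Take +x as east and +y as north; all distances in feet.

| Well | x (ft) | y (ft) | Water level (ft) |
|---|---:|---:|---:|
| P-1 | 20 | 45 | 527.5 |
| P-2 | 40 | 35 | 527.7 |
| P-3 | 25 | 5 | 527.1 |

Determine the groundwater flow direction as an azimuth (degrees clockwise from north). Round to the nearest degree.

233°

Taking P-1 as reference: P-2−P-1 = (20, -10, +0.2); P-3−P-1 = (5, -40, -0.4).
Solve a·Δx + b·Δy = Δh: det = 20·(-40) − 5·(-10) = -750.
∂h/∂x = [(+0.2)·(-40) − (-0.4)·(-10)] / -750 = +0.01600
∂h/∂y = [20·(-0.4) − 5·(+0.2)] / -750 = +0.01200
Flow direction (−∇h) has components (-0.01600 E, -0.01200 N).
Azimuth = atan2(E, N) = atan2(-0.01600, -0.01200) = 233.1° ≈ 233°.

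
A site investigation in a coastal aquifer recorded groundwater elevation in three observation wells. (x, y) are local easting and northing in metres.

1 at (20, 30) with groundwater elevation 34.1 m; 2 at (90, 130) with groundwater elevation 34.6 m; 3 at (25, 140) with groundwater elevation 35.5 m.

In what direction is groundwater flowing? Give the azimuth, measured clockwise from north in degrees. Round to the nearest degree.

Three-point gradient (reference 1): Δ to 2 = (70, 100, +0.5), Δ to 3 = (5, 110, +1.4).
∂h/∂x = -0.01181, ∂h/∂y = +0.01326 (det = 7200).
Flow direction (−∇h) has components (+0.01181 E, -0.01326 N).
Azimuth = atan2(E, N) = atan2(+0.01181, -0.01326) = 138.3° ≈ 138°.

138°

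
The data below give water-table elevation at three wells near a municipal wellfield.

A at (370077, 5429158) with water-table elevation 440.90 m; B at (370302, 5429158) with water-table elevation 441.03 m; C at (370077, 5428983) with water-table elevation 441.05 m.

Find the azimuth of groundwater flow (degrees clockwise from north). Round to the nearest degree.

326°

∂h/∂x = (441.03 − 440.90) / (370302 − 370077) = +0.0005778
∂h/∂y = (441.05 − 440.90) / (5428983 − 5429158) = -0.0008571
Flow direction (−∇h) has components (-0.0005778 E, +0.0008571 N).
Azimuth = atan2(E, N) = atan2(-0.0005778, +0.0008571) = 326.0° ≈ 326°.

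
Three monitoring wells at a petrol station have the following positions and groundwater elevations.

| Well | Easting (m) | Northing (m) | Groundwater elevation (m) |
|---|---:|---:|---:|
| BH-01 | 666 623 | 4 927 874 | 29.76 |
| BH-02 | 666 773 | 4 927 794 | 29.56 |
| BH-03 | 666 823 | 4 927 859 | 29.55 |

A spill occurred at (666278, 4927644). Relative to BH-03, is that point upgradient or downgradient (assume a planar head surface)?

upgradient

Three-point gradient (reference BH-01): Δ to BH-02 = (150, -80, -0.20), Δ to BH-03 = (200, -15, -0.21).
∂h/∂x = -0.001004, ∂h/∂y = +0.0006182 (det = 13750).
Head at (666278, 4927644) = 29.76 + (-0.001004)·(-345) + (+0.0006182)·(-230) = 29.96 m.
That is higher than the 29.55 m at BH-03, so the point is upgradient.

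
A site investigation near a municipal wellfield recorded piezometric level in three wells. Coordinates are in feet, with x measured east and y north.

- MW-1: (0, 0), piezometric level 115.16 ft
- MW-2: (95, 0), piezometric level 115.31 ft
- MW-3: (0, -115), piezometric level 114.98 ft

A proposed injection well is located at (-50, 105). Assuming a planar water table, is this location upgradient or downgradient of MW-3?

∂h/∂x = (115.31 − 115.16) / (95 − 0) = +0.001579
∂h/∂y = (114.98 − 115.16) / (-115 − 0) = +0.001565
Head at (-50, 105) = 115.16 + (+0.001579)·(-50) + (+0.001565)·(105) = 115.25 ft.
That is higher than the 114.98 ft at MW-3, so the point is upgradient.

upgradient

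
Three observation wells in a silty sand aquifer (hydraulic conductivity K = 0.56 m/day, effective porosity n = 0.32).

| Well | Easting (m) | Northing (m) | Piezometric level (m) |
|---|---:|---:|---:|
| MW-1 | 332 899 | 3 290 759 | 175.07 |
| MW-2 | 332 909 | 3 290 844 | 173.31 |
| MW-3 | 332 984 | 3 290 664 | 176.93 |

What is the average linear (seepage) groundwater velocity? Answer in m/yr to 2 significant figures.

Taking MW-1 as reference: MW-2−MW-1 = (10, 85, -1.76); MW-3−MW-1 = (85, -95, +1.86).
Solve a·Δx + b·Δy = Δh: det = 10·(-95) − 85·85 = -8175.
∂h/∂x = [(-1.76)·(-95) − (+1.86)·85] / -8175 = -0.001113
∂h/∂y = [10·(+1.86) − 85·(-1.76)] / -8175 = -0.02057
|∇h| = √(-0.001113² + -0.02057²) = 0.0206
Seepage velocity v = K·i/n = 0.56 × 0.0206 / 0.32 = 0.03605 m/day = 13.17 m/yr.

13 m/yr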